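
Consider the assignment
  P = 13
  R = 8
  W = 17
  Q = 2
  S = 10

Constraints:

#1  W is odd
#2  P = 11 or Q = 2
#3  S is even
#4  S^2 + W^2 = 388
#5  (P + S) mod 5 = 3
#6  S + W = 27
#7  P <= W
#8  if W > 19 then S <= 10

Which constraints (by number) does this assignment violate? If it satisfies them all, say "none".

No — constraint 4 is not satisfied.

#1 W = 17 is odd — holds.
#2 P = 13 ≠ 11, but Q = 2 = 2 (second disjunct) — holds.
#3 S = 10 is even — holds.
#4 S^2 + W^2 = 10^2 + 17^2 = 100 + 289 = 389, not 388 — fails.
#5 P + S = 23; 23 mod 5 = 3 — holds.
#6 S + W = 10 + 17 = 27 — holds.
#7 P = 13, W = 17; 13 ≤ 17 — holds.
#8 W = 17, not > 19; antecedent false, conditional vacuously true — holds.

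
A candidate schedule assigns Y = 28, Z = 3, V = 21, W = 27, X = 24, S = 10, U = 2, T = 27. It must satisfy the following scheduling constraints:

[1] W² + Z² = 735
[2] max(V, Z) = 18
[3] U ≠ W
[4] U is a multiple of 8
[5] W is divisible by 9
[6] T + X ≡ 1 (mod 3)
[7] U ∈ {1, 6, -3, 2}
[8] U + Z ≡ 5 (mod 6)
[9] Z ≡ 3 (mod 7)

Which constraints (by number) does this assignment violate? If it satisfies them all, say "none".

[1] W² + Z² = 27² + 3² = 729 + 9 = 738, not 735  ✘
[2] max(21, 3) = 21, not 18  ✘
[3] U = 2, W = 27; distinct  ✔
[4] 2 = 8×0 + 2, so 8 does not divide 2  ✘
[5] 27 / 9 = 3, so 9 divides 27  ✔
[6] T + X = 51; 51 mod 3 = 0, not 1  ✘
[7] U = 2 is in {1, 6, -3, 2}  ✔
[8] U + Z = 5; 5 mod 6 = 5  ✔
[9] 3 mod 7 = 3  ✔

Constraints 1, 2, 4, and 6 do not hold.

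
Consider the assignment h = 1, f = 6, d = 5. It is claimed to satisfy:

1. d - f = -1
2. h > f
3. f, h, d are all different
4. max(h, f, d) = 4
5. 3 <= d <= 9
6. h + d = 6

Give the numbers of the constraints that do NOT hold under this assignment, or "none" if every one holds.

No — constraints 2, 4 are not satisfied.

1. d - f = 5 - 6 = -1  true
2. h = 1, f = 6; 1 ≤ 6 (want >)  false
3. values 6, 1, 5 are pairwise distinct  true
4. max(1, 6, 5) = 6, not 4  false
5. d = 5 lies in [3, 9]  true
6. h + d = 1 + 5 = 6  true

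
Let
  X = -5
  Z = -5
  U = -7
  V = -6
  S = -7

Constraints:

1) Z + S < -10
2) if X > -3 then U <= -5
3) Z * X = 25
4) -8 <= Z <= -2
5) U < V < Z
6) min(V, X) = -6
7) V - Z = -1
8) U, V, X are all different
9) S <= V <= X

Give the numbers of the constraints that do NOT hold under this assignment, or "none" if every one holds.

No violations.

1) Z + S = -5 + (-7) = -12; -12 < -10 — holds.
2) X = -5, not > -3; antecedent false, conditional vacuously true — holds.
3) Z * X = -5 * (-5) = 25 — holds.
4) Z = -5 lies in [-8, -2] — holds.
5) values -7 < -6 < -5 — holds.
6) min(-6, -5) = -6 — holds.
7) V - Z = -6 - (-5) = -1 — holds.
8) values -7, -6, -5 are pairwise distinct — holds.
9) values -7 <= -6 <= -5 — holds.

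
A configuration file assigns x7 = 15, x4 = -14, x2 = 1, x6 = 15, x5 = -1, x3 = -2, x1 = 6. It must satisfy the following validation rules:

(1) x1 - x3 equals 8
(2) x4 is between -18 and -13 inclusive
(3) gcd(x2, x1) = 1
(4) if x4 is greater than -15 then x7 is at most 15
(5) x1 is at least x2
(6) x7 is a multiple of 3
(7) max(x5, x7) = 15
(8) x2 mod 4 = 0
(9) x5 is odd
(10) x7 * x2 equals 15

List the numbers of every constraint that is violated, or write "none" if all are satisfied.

(1) x1 - x3 = 6 - (-2) = 8 — holds.
(2) x4 = -14 lies in [-18, -13] — holds.
(3) gcd(1, 6) = 1 — holds.
(4) x4 = -14 > -15, so we need x7 ≤ 15; x7 = 15 ≤ 15 — holds.
(5) x1 = 6, x2 = 1; 6 ≥ 1 — holds.
(6) 15 / 3 = 5, so 3 divides 15 — holds.
(7) max(-1, 15) = 15 — holds.
(8) 1 mod 4 = 1, not 0 — fails.
(9) x5 = -1 is odd — holds.
(10) x7 * x2 = 15 * 1 = 15 — holds.

The assignment fails constraint 8.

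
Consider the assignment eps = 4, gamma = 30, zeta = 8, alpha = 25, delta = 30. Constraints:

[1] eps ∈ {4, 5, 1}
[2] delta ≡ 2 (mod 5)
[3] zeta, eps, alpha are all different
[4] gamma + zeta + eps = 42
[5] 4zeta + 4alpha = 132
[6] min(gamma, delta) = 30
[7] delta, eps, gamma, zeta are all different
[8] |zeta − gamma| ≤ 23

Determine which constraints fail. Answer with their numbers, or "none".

The assignment fails constraints 2, 7.

[1] eps = 4 is in {4, 5, 1} — holds.
[2] 30 mod 5 = 0, not 2 — fails.
[3] values 8, 4, 25 are pairwise distinct — holds.
[4] gamma + zeta + eps = 30 + 8 + 4 = 42 — holds.
[5] 4zeta + 4alpha = 4(8) + 4(25) = 132 — holds.
[6] min(30, 30) = 30 — holds.
[7] delta = gamma = 30, not all different — fails.
[8] |8 − 30| = 22; 22 ≤ 23 — holds.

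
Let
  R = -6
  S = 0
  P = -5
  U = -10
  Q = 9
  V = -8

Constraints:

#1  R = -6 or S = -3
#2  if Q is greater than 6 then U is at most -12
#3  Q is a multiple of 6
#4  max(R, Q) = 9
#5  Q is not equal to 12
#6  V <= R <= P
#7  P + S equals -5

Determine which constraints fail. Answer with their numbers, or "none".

#1 R = -6 = -6 (first disjunct) — satisfied.
#2 Q = 9 > 6, so we need U ≤ -12; but U = -10 > -12 — violated.
#3 9 = 6*1 + 3, so 6 does not divide 9 — violated.
#4 max(-6, 9) = 9 — satisfied.
#5 Q = 9, and 9 ≠ 12 — satisfied.
#6 values -8 <= -6 <= -5 — satisfied.
#7 P + S = -5 + 0 = -5 — satisfied.

Constraints 2 and 3 do not hold.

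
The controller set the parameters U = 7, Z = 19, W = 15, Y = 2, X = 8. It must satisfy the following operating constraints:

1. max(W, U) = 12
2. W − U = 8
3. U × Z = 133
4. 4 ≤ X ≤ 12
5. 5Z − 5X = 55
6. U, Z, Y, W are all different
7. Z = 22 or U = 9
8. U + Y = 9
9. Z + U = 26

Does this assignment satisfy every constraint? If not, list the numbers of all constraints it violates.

1. max(15, 7) = 15, not 12 — fails.
2. W − U = 15 − 7 = 8 — holds.
3. U × Z = 7 × 19 = 133 — holds.
4. X = 8 lies in [4, 12] — holds.
5. 5Z − 5X = 5(19) − 5(8) = 55 — holds.
6. values 7, 19, 2, 15 are pairwise distinct — holds.
7. Z = 19 ≠ 22 and U = 7 ≠ 9; both disjuncts false — fails.
8. U + Y = 7 + 2 = 9 — holds.
9. Z + U = 19 + 7 = 26 — holds.

Constraints 1, 7 are violated.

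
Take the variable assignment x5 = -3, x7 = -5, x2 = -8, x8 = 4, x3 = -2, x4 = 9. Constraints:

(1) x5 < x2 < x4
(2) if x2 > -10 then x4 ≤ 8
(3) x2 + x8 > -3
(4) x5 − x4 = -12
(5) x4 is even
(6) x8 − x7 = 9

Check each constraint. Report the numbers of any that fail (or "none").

Constraints 1, 2, 3, and 5 are violated.

(1) values -3, -8, 9; x5 = -3 is not < x2 = -8 — fails.
(2) x2 = -8 > -10, so we need x4 ≤ 8; but x4 = 9 > 8 — fails.
(3) x2 + x8 = -8 + 4 = -4; -4 ≤ -3, bound -3 not met — fails.
(4) x5 − x4 = -3 − 9 = -12 — holds.
(5) x4 = 9 is odd — fails.
(6) x8 − x7 = 4 − (-5) = 9 — holds.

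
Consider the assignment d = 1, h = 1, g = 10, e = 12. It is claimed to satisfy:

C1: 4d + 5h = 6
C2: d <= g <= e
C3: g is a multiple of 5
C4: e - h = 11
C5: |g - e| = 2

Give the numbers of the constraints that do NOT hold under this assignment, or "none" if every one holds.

The assignment fails constraint 1.

C1: 4d + 5h = 4(1) + 5(1) = 9, not 6 — fails.
C2: values 1 <= 10 <= 12 — holds.
C3: 10 / 5 = 2, so 5 divides 10 — holds.
C4: e - h = 12 - 1 = 11 — holds.
C5: |10 - 12| = 2 — holds.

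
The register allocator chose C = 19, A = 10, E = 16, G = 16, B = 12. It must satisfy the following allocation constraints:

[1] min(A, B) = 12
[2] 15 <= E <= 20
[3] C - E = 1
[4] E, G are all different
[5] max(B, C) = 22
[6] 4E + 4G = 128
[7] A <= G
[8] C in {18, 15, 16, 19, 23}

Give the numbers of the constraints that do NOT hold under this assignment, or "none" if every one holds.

[1] min(10, 12) = 10, not 12  false
[2] E = 16 lies in [15, 20]  true
[3] C - E = 19 - 16 = 3, not 1  false
[4] E = G = 16, not all different  false
[5] max(12, 19) = 19, not 22  false
[6] 4E + 4G = 4(16) + 4(16) = 128  true
[7] A = 10, G = 16; 10 ≤ 16  true
[8] C = 19 is in {18, 15, 16, 19, 23}  true

No — constraints 1, 3, 4, and 5 are not satisfied.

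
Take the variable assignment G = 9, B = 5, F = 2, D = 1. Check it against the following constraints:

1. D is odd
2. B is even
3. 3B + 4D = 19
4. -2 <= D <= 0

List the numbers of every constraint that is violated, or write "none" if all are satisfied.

1. D = 1 is odd — holds.
2. B = 5 is odd — does not hold.
3. 3B + 4D = 3(5) + 4(1) = 19 — holds.
4. D = 1 is outside [-2, 0] — does not hold.

No — constraints 2 and 4 are not satisfied.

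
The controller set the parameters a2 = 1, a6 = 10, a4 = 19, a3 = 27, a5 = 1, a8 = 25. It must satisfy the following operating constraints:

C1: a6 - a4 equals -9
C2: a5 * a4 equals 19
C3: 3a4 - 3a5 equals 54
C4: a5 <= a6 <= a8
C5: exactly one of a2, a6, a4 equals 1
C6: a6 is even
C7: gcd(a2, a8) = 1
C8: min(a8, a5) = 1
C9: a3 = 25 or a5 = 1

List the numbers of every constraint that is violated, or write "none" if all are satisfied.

All constraints are satisfied.

C1: a6 - a4 = 10 - 19 = -9 — OK.
C2: a5 * a4 = 1 * 19 = 19 — OK.
C3: 3a4 - 3a5 = 3(19) - 3(1) = 54 — OK.
C4: values 1 <= 10 <= 25 — OK.
C5: a2=1, a6=10, a4=19; 1 of them equals 1 — OK.
C6: a6 = 10 is even — OK.
C7: gcd(1, 25) = 1 — OK.
C8: min(25, 1) = 1 — OK.
C9: a3 = 27 ≠ 25, but a5 = 1 = 1 (second disjunct) — OK.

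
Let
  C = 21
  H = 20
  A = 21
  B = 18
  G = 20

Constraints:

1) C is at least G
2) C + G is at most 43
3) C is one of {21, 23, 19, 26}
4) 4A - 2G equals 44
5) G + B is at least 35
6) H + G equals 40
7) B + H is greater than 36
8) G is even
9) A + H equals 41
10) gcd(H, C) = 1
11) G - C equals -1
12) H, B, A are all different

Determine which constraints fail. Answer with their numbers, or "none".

1) C = 21, G = 20; 21 ≥ 20 — holds.
2) C + G = 21 + 20 = 41; 41 ≤ 43 — holds.
3) C = 21 is in {21, 23, 19, 26} — holds.
4) 4A - 2G = 4(21) - 2(20) = 44 — holds.
5) G + B = 20 + 18 = 38; 38 ≥ 35 — holds.
6) H + G = 20 + 20 = 40 — holds.
7) B + H = 18 + 20 = 38; 38 > 36 — holds.
8) G = 20 is even — holds.
9) A + H = 21 + 20 = 41 — holds.
10) gcd(20, 21) = 1 — holds.
11) G - C = 20 - 21 = -1 — holds.
12) values 20, 18, 21 are pairwise distinct — holds.

Yes — all constraints hold.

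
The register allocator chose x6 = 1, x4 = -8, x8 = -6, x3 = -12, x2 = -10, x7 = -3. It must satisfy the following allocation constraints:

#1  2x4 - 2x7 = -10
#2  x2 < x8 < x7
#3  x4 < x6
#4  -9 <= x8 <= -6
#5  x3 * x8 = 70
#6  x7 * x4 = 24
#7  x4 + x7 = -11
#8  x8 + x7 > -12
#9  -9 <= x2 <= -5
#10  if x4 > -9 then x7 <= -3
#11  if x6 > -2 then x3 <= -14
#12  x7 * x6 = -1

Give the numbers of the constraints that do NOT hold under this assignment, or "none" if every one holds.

#1 2x4 - 2x7 = 2(-8) - 2(-3) = -10  holds
#2 values -10 < -6 < -3  holds
#3 x4 = -8, x6 = 1; -8 < 1  holds
#4 x8 = -6 lies in [-9, -6]  holds
#5 x3 * x8 = -12 * (-6) = 72, not 70  fails
#6 x7 * x4 = -3 * (-8) = 24  holds
#7 x4 + x7 = -8 + (-3) = -11  holds
#8 x8 + x7 = -6 + (-3) = -9; -9 > -12  holds
#9 x2 = -10 is outside [-9, -5]  fails
#10 x4 = -8 > -9, so we need x7 ≤ -3; x7 = -3 ≤ -3  holds
#11 x6 = 1 > -2, so we need x3 ≤ -14; but x3 = -12 > -14  fails
#12 x7 * x6 = -3 * 1 = -3, not -1  fails

No — constraints 5, 9, 11, and 12 are not satisfied.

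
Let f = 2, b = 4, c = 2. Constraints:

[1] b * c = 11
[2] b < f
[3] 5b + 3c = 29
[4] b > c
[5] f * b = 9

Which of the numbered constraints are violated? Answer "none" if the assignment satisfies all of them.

Constraints 1, 2, 3, and 5 do not hold.

[1] b * c = 4 * 2 = 8, not 11 — violated.
[2] b = 4, f = 2; 4 ≥ 2 (want <) — violated.
[3] 5b + 3c = 5(4) + 3(2) = 26, not 29 — violated.
[4] b = 4, c = 2; 4 > 2 — OK.
[5] f * b = 2 * 4 = 8, not 9 — violated.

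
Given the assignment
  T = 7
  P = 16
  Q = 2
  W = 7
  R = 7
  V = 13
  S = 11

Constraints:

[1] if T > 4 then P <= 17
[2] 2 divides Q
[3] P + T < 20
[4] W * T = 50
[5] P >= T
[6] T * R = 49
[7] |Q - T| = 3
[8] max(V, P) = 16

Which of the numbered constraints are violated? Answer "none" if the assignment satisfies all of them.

[1] T = 7 > 4, so we need P ≤ 17; P = 16 ≤ 17  ✓
[2] 2 / 2 = 1, so 2 divides 2  ✓
[3] P + T = 16 + 7 = 23; 23 ≥ 20, bound 20 not met  ✗
[4] W * T = 7 * 7 = 49, not 50  ✗
[5] P = 16, T = 7; 16 ≥ 7  ✓
[6] T * R = 7 * 7 = 49  ✓
[7] |2 - 7| = 5, not 3  ✗
[8] max(13, 16) = 16  ✓

The assignment fails constraints 3, 4, and 7.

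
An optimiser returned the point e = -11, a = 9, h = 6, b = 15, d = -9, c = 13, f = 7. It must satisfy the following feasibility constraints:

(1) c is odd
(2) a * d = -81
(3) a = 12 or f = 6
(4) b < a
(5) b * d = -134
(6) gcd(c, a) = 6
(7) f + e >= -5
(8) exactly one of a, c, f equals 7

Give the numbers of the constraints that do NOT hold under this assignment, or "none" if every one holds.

(1) c = 13 is odd — satisfied.
(2) a * d = 9 * (-9) = -81 — satisfied.
(3) a = 9 ≠ 12 and f = 7 ≠ 6; both disjuncts false — violated.
(4) b = 15, a = 9; 15 ≥ 9 (want <) — violated.
(5) b * d = 15 * (-9) = -135, not -134 — violated.
(6) gcd(13, 9) = 1, not 6 — violated.
(7) f + e = 7 + (-11) = -4; -4 ≥ -5 — satisfied.
(8) a=9, c=13, f=7; 1 of them equals 7 — satisfied.

Constraints 3, 4, 5, and 6 are violated.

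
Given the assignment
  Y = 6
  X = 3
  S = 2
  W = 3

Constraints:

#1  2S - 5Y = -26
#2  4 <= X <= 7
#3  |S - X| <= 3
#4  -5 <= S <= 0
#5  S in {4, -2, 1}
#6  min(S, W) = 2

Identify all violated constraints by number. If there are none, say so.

#1 2S - 5Y = 2(2) - 5(6) = -26 — holds.
#2 X = 3 is outside [4, 7] — does not hold.
#3 |2 - 3| = 1; 1 ≤ 3 — holds.
#4 S = 2 is outside [-5, 0] — does not hold.
#5 S = 2 is not in {4, -2, 1} — does not hold.
#6 min(2, 3) = 2 — holds.

Violated: 2, 4, and 5.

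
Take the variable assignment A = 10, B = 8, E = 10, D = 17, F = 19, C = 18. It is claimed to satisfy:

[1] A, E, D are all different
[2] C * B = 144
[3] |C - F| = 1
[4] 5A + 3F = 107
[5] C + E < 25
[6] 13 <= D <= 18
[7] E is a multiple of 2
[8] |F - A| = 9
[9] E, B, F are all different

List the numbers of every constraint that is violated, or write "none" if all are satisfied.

The assignment fails constraints 1 and 5.

[1] A = E = 10, not all different — fails.
[2] C * B = 18 * 8 = 144 — holds.
[3] |18 - 19| = 1 — holds.
[4] 5A + 3F = 5(10) + 3(19) = 107 — holds.
[5] C + E = 18 + 10 = 28; 28 ≥ 25, bound 25 not met — fails.
[6] D = 17 lies in [13, 18] — holds.
[7] 10 / 2 = 5, so 2 divides 10 — holds.
[8] |19 - 10| = 9 — holds.
[9] values 10, 8, 19 are pairwise distinct — holds.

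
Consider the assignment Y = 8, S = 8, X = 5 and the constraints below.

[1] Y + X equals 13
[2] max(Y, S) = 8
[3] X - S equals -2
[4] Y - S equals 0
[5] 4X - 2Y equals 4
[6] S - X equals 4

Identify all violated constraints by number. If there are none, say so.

[1] Y + X = 8 + 5 = 13  holds
[2] max(8, 8) = 8  holds
[3] X - S = 5 - 8 = -3, not -2  fails
[4] Y - S = 8 - 8 = 0  holds
[5] 4X - 2Y = 4(5) - 2(8) = 4  holds
[6] S - X = 8 - 5 = 3, not 4  fails

Violated: 3 and 6.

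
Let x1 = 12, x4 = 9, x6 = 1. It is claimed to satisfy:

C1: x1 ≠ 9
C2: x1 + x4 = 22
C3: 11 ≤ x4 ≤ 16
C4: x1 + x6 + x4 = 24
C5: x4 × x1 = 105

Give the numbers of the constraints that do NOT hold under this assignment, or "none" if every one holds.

Constraints 2, 3, 4, and 5 are violated.

C1: x1 = 12, and 12 ≠ 9  OK
C2: x1 + x4 = 12 + 9 = 21, not 22  FAIL
C3: x4 = 9 is outside [11, 16]  FAIL
C4: x1 + x6 + x4 = 12 + 1 + 9 = 22, not 24  FAIL
C5: x4 × x1 = 9 × 12 = 108, not 105  FAIL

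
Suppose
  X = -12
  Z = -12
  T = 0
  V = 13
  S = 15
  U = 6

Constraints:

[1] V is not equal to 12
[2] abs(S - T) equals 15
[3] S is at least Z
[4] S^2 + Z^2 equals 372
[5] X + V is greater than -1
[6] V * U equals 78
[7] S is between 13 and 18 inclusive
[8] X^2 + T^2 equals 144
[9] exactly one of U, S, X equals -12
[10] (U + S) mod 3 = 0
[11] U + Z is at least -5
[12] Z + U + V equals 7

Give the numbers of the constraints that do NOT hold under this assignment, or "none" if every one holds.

The assignment fails constraints 4 and 11.

[1] V = 13, and 13 ≠ 12 — holds.
[2] abs(15 - 0) = 15 — holds.
[3] S = 15, Z = -12; 15 ≥ -12 — holds.
[4] S^2 + Z^2 = 15^2 + (-12)^2 = 225 + 144 = 369, not 372 — fails.
[5] X + V = -12 + 13 = 1; 1 > -1 — holds.
[6] V * U = 13 * 6 = 78 — holds.
[7] S = 15 lies in [13, 18] — holds.
[8] X^2 + T^2 = (-12)^2 + 0^2 = 144 + 0 = 144 — holds.
[9] U=6, S=15, X=-12; 1 of them equals -12 — holds.
[10] U + S = 21; 21 mod 3 = 0 — holds.
[11] U + Z = 6 + (-12) = -6; -6 < -5, bound -5 not met — fails.
[12] Z + U + V = -12 + 6 + 13 = 7 — holds.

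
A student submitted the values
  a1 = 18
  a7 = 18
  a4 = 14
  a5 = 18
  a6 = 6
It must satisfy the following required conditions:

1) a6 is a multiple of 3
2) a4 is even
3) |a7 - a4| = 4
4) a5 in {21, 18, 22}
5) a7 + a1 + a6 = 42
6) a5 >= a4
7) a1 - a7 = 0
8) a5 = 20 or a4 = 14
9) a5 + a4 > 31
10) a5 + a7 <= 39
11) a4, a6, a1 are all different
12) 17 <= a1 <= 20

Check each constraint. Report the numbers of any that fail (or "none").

1) 6 / 3 = 2, so 3 divides 6 — OK.
2) a4 = 14 is even — OK.
3) |18 - 14| = 4 — OK.
4) a5 = 18 is in {21, 18, 22} — OK.
5) a7 + a1 + a6 = 18 + 18 + 6 = 42 — OK.
6) a5 = 18, a4 = 14; 18 ≥ 14 — OK.
7) a1 - a7 = 18 - 18 = 0 — OK.
8) a5 = 18 ≠ 20, but a4 = 14 = 14 (second disjunct) — OK.
9) a5 + a4 = 18 + 14 = 32; 32 > 31 — OK.
10) a5 + a7 = 18 + 18 = 36; 36 ≤ 39 — OK.
11) values 14, 6, 18 are pairwise distinct — OK.
12) a1 = 18 lies in [17, 20] — OK.

Yes — all constraints hold.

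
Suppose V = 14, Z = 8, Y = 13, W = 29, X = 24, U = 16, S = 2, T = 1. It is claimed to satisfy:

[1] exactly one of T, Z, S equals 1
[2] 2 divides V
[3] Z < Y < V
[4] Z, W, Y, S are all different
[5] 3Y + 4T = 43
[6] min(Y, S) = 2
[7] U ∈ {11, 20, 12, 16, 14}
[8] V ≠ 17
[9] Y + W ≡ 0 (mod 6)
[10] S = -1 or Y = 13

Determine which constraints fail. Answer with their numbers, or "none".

None — every constraint holds.

[1] T=1, Z=8, S=2; 1 of them equals 1  yes
[2] 14 / 2 = 7, so 2 divides 14  yes
[3] values 8 < 13 < 14  yes
[4] values 8, 29, 13, 2 are pairwise distinct  yes
[5] 3Y + 4T = 3(13) + 4(1) = 43  yes
[6] min(13, 2) = 2  yes
[7] U = 16 is in {11, 20, 12, 16, 14}  yes
[8] V = 14, and 14 ≠ 17  yes
[9] Y + W = 42; 42 mod 6 = 0  yes
[10] S = 2 ≠ -1, but Y = 13 = 13 (second disjunct)  yes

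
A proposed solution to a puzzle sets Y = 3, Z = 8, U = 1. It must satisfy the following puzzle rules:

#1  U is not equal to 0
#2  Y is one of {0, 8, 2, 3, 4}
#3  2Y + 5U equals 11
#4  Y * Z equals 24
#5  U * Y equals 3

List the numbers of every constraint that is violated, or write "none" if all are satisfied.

#1 U = 1, and 1 ≠ 0  ✓
#2 Y = 3 is in {0, 8, 2, 3, 4}  ✓
#3 2Y + 5U = 2(3) + 5(1) = 11  ✓
#4 Y * Z = 3 * 8 = 24  ✓
#5 U * Y = 1 * 3 = 3  ✓

The assignment satisfies every constraint.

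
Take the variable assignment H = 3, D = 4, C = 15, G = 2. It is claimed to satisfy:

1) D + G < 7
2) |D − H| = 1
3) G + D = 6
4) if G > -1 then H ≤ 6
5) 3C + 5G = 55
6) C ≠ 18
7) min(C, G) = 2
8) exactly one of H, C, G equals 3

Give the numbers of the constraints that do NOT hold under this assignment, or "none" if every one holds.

1) D + G = 4 + 2 = 6; 6 < 7  yes
2) |4 − 3| = 1  yes
3) G + D = 2 + 4 = 6  yes
4) G = 2 > -1, so we need H ≤ 6; H = 3 ≤ 6  yes
5) 3C + 5G = 3(15) + 5(2) = 55  yes
6) C = 15, and 15 ≠ 18  yes
7) min(15, 2) = 2  yes
8) H=3, C=15, G=2; 1 of them equals 3  yes

None — every constraint holds.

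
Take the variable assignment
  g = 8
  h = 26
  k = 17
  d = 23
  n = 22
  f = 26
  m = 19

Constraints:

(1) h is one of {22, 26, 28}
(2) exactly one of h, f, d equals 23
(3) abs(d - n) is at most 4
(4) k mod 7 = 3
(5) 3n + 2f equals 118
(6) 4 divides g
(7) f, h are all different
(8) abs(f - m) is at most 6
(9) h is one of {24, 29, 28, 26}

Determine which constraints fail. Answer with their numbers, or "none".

(1) h = 26 is in {22, 26, 28}  ✓
(2) h=26, f=26, d=23; 1 of them equals 23  ✓
(3) abs(23 - 22) = 1; 1 ≤ 4  ✓
(4) 17 mod 7 = 3  ✓
(5) 3n + 2f = 3(22) + 2(26) = 118  ✓
(6) 8 / 4 = 2, so 4 divides 8  ✓
(7) f = h = 26, not all different  ✗
(8) abs(26 - 19) = 7; 7 > 6, exceeds bound 6  ✗
(9) h = 26 is in {24, 29, 28, 26}  ✓

The assignment fails constraints 7 and 8.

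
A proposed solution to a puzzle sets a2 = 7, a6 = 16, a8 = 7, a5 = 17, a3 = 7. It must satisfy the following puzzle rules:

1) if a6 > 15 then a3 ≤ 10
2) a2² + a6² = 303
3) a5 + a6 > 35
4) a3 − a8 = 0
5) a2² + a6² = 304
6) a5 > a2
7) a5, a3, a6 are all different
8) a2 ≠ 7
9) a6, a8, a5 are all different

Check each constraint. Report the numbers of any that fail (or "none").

1) a6 = 16 > 15, so we need a3 ≤ 10; a3 = 7 ≤ 10 — holds.
2) a2² + a6² = 7² + 16² = 49 + 256 = 305, not 303 — fails.
3) a5 + a6 = 17 + 16 = 33; 33 ≤ 35, bound 35 not met — fails.
4) a3 − a8 = 7 − 7 = 0 — holds.
5) a2² + a6² = 7² + 16² = 49 + 256 = 305, not 304 — fails.
6) a5 = 17, a2 = 7; 17 > 7 — holds.
7) values 17, 7, 16 are pairwise distinct — holds.
8) a2 = 7, but 7 is required to differ — fails.
9) values 16, 7, 17 are pairwise distinct — holds.

Constraints 2, 3, 5, and 8 are violated.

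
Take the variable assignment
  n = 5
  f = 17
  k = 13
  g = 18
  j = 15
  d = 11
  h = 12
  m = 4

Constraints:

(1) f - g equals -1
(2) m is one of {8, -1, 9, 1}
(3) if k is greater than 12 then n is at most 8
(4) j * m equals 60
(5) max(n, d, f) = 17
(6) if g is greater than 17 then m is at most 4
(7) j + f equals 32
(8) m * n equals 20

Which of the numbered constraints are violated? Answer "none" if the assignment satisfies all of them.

(1) f - g = 17 - 18 = -1 — satisfied.
(2) m = 4 is not in {8, -1, 9, 1} — violated.
(3) k = 13 > 12, so we need n ≤ 8; n = 5 ≤ 8 — satisfied.
(4) j * m = 15 * 4 = 60 — satisfied.
(5) max(5, 11, 17) = 17 — satisfied.
(6) g = 18 > 17, so we need m ≤ 4; m = 4 ≤ 4 — satisfied.
(7) j + f = 15 + 17 = 32 — satisfied.
(8) m * n = 4 * 5 = 20 — satisfied.

No — constraint 2 is not satisfied.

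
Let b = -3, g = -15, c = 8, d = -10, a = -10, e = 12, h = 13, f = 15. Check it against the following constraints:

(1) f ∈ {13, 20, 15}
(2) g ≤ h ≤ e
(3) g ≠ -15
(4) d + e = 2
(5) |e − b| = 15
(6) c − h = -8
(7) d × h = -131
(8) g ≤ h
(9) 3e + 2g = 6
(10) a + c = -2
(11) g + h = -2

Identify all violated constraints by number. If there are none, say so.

No — constraints 2, 3, 6, and 7 are not satisfied.

(1) f = 15 is in {13, 20, 15} — holds.
(2) values -15, 13, 12; h = 13 is not ≤ e = 12 — does not hold.
(3) g = -15, but -15 is required to differ — does not hold.
(4) d + e = -10 + 12 = 2 — holds.
(5) |12 − (-3)| = 15 — holds.
(6) c − h = 8 − 13 = -5, not -8 — does not hold.
(7) d × h = -10 × 13 = -130, not -131 — does not hold.
(8) g = -15, h = 13; -15 ≤ 13 — holds.
(9) 3e + 2g = 3(12) + 2(-15) = 6 — holds.
(10) a + c = -10 + 8 = -2 — holds.
(11) g + h = -15 + 13 = -2 — holds.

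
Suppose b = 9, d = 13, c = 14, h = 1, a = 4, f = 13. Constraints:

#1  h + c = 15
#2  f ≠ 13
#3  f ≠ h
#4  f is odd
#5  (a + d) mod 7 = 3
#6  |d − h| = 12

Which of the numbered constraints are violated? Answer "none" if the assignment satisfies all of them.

Constraint 2 is violated.

#1 h + c = 1 + 14 = 15  holds
#2 f = 13, but 13 is required to differ  fails
#3 f = 13, h = 1; distinct  holds
#4 f = 13 is odd  holds
#5 a + d = 17; 17 mod 7 = 3  holds
#6 |13 − 1| = 12  holds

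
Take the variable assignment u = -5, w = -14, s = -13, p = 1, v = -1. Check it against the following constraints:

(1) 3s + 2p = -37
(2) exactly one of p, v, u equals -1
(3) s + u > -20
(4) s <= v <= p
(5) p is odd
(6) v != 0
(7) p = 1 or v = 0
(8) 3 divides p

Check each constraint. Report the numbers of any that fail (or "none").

(1) 3s + 2p = 3(-13) + 2(1) = -37  ✔
(2) p=1, v=-1, u=-5; 1 of them equals -1  ✔
(3) s + u = -13 + (-5) = -18; -18 > -20  ✔
(4) values -13 <= -1 <= 1  ✔
(5) p = 1 is odd  ✔
(6) v = -1, and -1 ≠ 0  ✔
(7) p = 1 = 1 (first disjunct)  ✔
(8) 1 = 3*0 + 1, so 3 does not divide 1  ✘

No — constraint 8 is not satisfied.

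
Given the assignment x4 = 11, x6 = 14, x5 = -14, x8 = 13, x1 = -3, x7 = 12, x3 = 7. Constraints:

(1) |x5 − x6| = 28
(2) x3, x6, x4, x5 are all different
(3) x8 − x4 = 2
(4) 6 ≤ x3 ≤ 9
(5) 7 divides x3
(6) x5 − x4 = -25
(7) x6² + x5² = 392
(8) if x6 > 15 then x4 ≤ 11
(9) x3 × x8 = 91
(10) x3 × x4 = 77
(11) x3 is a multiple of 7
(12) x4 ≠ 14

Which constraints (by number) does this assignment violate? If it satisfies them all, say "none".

(1) |-14 − 14| = 28  true
(2) values 7, 14, 11, -14 are pairwise distinct  true
(3) x8 − x4 = 13 − 11 = 2  true
(4) x3 = 7 lies in [6, 9]  true
(5) 7 / 7 = 1, so 7 divides 7  true
(6) x5 − x4 = -14 − 11 = -25  true
(7) x6² + x5² = 14² + (-14)² = 196 + 196 = 392  true
(8) x6 = 14, not > 15; antecedent false, conditional vacuously true  true
(9) x3 × x8 = 7 × 13 = 91  true
(10) x3 × x4 = 7 × 11 = 77  true
(11) 7 / 7 = 1, so 7 divides 7  true
(12) x4 = 11, and 11 ≠ 14  true

The assignment satisfies every constraint.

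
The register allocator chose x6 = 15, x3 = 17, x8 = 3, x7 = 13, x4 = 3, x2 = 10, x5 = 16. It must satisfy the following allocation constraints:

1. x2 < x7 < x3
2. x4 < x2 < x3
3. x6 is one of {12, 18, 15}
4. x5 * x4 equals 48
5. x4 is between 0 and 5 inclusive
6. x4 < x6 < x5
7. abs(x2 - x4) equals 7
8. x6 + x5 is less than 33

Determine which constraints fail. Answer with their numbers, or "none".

1. values 10 < 13 < 17 — holds.
2. values 3 < 10 < 17 — holds.
3. x6 = 15 is in {12, 18, 15} — holds.
4. x5 * x4 = 16 * 3 = 48 — holds.
5. x4 = 3 lies in [0, 5] — holds.
6. values 3 < 15 < 16 — holds.
7. abs(10 - 3) = 7 — holds.
8. x6 + x5 = 15 + 16 = 31; 31 < 33 — holds.

All constraints are satisfied.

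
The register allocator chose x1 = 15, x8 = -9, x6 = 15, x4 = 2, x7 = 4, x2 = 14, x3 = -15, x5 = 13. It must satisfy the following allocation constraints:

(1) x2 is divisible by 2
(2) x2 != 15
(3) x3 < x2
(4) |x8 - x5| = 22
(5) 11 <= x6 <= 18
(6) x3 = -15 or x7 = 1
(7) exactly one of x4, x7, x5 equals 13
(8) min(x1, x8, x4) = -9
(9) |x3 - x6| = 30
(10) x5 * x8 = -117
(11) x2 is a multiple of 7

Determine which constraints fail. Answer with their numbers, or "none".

(1) 14 / 2 = 7, so 2 divides 14  OK
(2) x2 = 14, and 14 ≠ 15  OK
(3) x3 = -15, x2 = 14; -15 < 14  OK
(4) |-9 - 13| = 22  OK
(5) x6 = 15 lies in [11, 18]  OK
(6) x3 = -15 = -15 (first disjunct)  OK
(7) x4=2, x7=4, x5=13; 1 of them equals 13  OK
(8) min(15, -9, 2) = -9  OK
(9) |-15 - 15| = 30  OK
(10) x5 * x8 = 13 * (-9) = -117  OK
(11) 14 / 7 = 2, so 7 divides 14  OK

No violations.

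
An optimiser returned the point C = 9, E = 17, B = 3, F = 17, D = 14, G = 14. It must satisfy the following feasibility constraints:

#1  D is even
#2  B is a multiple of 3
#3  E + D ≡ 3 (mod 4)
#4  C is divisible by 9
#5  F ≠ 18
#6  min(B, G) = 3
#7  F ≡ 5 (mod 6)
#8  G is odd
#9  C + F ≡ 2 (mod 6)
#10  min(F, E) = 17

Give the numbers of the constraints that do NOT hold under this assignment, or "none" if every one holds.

Violated: 8.

#1 D = 14 is even — holds.
#2 3 / 3 = 1, so 3 divides 3 — holds.
#3 E + D = 31; 31 mod 4 = 3 — holds.
#4 9 / 9 = 1, so 9 divides 9 — holds.
#5 F = 17, and 17 ≠ 18 — holds.
#6 min(3, 14) = 3 — holds.
#7 17 mod 6 = 5 — holds.
#8 G = 14 is even — does not hold.
#9 C + F = 26; 26 mod 6 = 2 — holds.
#10 min(17, 17) = 17 — holds.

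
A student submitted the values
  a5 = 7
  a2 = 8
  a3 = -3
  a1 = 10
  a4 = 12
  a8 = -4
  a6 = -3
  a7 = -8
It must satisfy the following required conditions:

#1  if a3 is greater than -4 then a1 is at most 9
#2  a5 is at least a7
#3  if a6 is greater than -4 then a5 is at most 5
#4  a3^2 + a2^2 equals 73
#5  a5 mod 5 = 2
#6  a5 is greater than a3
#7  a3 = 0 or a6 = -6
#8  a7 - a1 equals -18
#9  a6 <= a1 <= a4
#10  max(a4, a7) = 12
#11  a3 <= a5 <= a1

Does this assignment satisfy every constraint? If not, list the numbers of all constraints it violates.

#1 a3 = -3 > -4, so we need a1 ≤ 9; but a1 = 10 > 9  FAIL
#2 a5 = 7, a7 = -8; 7 ≥ -8  OK
#3 a6 = -3 > -4, so we need a5 ≤ 5; but a5 = 7 > 5  FAIL
#4 a3^2 + a2^2 = (-3)^2 + 8^2 = 9 + 64 = 73  OK
#5 7 mod 5 = 2  OK
#6 a5 = 7, a3 = -3; 7 > -3  OK
#7 a3 = -3 ≠ 0 and a6 = -3 ≠ -6; both disjuncts false  FAIL
#8 a7 - a1 = -8 - 10 = -18  OK
#9 values -3 <= 10 <= 12  OK
#10 max(12, -8) = 12  OK
#11 values -3 <= 7 <= 10  OK

Violated: 1, 3, 7.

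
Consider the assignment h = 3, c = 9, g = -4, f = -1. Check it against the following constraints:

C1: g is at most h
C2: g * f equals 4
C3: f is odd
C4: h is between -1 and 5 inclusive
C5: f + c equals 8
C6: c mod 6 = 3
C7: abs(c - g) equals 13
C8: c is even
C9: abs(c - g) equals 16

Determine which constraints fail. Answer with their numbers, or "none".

Constraints 8, 9 do not hold.

C1: g = -4, h = 3; -4 ≤ 3  ✔
C2: g * f = -4 * (-1) = 4  ✔
C3: f = -1 is odd  ✔
C4: h = 3 lies in [-1, 5]  ✔
C5: f + c = -1 + 9 = 8  ✔
C6: 9 mod 6 = 3  ✔
C7: abs(9 - (-4)) = 13  ✔
C8: c = 9 is odd  ✘
C9: abs(9 - (-4)) = 13, not 16  ✘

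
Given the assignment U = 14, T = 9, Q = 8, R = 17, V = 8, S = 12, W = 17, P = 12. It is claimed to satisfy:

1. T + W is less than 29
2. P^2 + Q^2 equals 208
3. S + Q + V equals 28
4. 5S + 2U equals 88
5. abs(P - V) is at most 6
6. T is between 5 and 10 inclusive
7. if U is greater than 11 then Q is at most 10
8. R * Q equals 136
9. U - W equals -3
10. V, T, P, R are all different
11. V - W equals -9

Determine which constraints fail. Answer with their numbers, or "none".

All constraints are satisfied.

1. T + W = 9 + 17 = 26; 26 < 29 — holds.
2. P^2 + Q^2 = 12^2 + 8^2 = 144 + 64 = 208 — holds.
3. S + Q + V = 12 + 8 + 8 = 28 — holds.
4. 5S + 2U = 5(12) + 2(14) = 88 — holds.
5. abs(12 - 8) = 4; 4 ≤ 6 — holds.
6. T = 9 lies in [5, 10] — holds.
7. U = 14 > 11, so we need Q ≤ 10; Q = 8 ≤ 10 — holds.
8. R * Q = 17 * 8 = 136 — holds.
9. U - W = 14 - 17 = -3 — holds.
10. values 8, 9, 12, 17 are pairwise distinct — holds.
11. V - W = 8 - 17 = -9 — holds.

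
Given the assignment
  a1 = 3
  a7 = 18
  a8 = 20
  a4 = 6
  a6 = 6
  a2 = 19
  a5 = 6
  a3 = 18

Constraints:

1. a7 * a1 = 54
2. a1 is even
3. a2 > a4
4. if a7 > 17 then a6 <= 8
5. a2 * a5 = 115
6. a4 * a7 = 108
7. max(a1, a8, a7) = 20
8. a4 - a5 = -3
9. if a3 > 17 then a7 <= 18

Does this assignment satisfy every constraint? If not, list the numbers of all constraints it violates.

Violated: 2, 5, 8.

1. a7 * a1 = 18 * 3 = 54  OK
2. a1 = 3 is odd  FAIL
3. a2 = 19, a4 = 6; 19 > 6  OK
4. a7 = 18 > 17, so we need a6 ≤ 8; a6 = 6 ≤ 8  OK
5. a2 * a5 = 19 * 6 = 114, not 115  FAIL
6. a4 * a7 = 6 * 18 = 108  OK
7. max(3, 20, 18) = 20  OK
8. a4 - a5 = 6 - 6 = 0, not -3  FAIL
9. a3 = 18 > 17, so we need a7 ≤ 18; a7 = 18 ≤ 18  OK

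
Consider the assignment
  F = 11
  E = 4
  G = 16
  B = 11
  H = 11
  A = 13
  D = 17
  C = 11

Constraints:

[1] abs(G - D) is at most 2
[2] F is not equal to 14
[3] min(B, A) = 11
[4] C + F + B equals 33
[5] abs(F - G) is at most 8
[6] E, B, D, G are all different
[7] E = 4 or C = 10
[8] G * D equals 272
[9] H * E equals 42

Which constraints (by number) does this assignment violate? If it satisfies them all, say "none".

The assignment fails constraint 9.

[1] abs(16 - 17) = 1; 1 ≤ 2 — holds.
[2] F = 11, and 11 ≠ 14 — holds.
[3] min(11, 13) = 11 — holds.
[4] C + F + B = 11 + 11 + 11 = 33 — holds.
[5] abs(11 - 16) = 5; 5 ≤ 8 — holds.
[6] values 4, 11, 17, 16 are pairwise distinct — holds.
[7] E = 4 = 4 (first disjunct) — holds.
[8] G * D = 16 * 17 = 272 — holds.
[9] H * E = 11 * 4 = 44, not 42 — does not hold.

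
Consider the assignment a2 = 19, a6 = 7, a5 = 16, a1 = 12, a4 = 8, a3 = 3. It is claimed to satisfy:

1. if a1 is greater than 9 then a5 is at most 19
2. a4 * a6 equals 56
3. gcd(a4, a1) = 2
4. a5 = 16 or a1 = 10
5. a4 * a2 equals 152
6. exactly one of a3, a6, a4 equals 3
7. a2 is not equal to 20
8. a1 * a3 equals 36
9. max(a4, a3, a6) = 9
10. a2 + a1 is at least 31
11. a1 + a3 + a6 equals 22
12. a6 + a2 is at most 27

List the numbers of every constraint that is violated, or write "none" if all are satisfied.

No — constraints 3 and 9 are not satisfied.

1. a1 = 12 > 9, so we need a5 ≤ 19; a5 = 16 ≤ 19 — satisfied.
2. a4 * a6 = 8 * 7 = 56 — satisfied.
3. gcd(8, 12) = 4, not 2 — violated.
4. a5 = 16 = 16 (first disjunct) — satisfied.
5. a4 * a2 = 8 * 19 = 152 — satisfied.
6. a3=3, a6=7, a4=8; 1 of them equals 3 — satisfied.
7. a2 = 19, and 19 ≠ 20 — satisfied.
8. a1 * a3 = 12 * 3 = 36 — satisfied.
9. max(8, 3, 7) = 8, not 9 — violated.
10. a2 + a1 = 19 + 12 = 31; 31 ≥ 31 — satisfied.
11. a1 + a3 + a6 = 12 + 3 + 7 = 22 — satisfied.
12. a6 + a2 = 7 + 19 = 26; 26 ≤ 27 — satisfied.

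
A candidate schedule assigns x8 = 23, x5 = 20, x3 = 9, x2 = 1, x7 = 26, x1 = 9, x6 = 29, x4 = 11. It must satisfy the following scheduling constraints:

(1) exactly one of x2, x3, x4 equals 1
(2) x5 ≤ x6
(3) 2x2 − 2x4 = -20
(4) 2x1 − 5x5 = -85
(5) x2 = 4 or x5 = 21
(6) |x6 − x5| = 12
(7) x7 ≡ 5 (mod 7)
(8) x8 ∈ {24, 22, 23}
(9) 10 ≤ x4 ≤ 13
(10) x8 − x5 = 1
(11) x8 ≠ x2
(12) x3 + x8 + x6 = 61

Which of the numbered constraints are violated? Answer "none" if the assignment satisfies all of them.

(1) x2=1, x3=9, x4=11; 1 of them equals 1  OK
(2) x5 = 20, x6 = 29; 20 ≤ 29  OK
(3) 2x2 − 2x4 = 2(1) − 2(11) = -20  OK
(4) 2x1 − 5x5 = 2(9) − 5(20) = -82, not -85  FAIL
(5) x2 = 1 ≠ 4 and x5 = 20 ≠ 21; both disjuncts false  FAIL
(6) |29 − 20| = 9, not 12  FAIL
(7) 26 mod 7 = 5  OK
(8) x8 = 23 is in {24, 22, 23}  OK
(9) x4 = 11 lies in [10, 13]  OK
(10) x8 − x5 = 23 − 20 = 3, not 1  FAIL
(11) x8 = 23, x2 = 1; distinct  OK
(12) x3 + x8 + x6 = 9 + 23 + 29 = 61  OK

Constraints 4, 5, 6, 10 are violated.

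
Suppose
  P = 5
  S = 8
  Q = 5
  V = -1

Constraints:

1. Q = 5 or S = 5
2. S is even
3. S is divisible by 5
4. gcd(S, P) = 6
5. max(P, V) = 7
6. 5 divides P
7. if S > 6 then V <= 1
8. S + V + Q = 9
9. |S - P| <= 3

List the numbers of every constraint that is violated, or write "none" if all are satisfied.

No — constraints 3, 4, 5, 8 are not satisfied.

1. Q = 5 = 5 (first disjunct) — holds.
2. S = 8 is even — holds.
3. 8 = 5*1 + 3, so 5 does not divide 8 — does not hold.
4. gcd(8, 5) = 1, not 6 — does not hold.
5. max(5, -1) = 5, not 7 — does not hold.
6. 5 / 5 = 1, so 5 divides 5 — holds.
7. S = 8 > 6, so we need V ≤ 1; V = -1 ≤ 1 — holds.
8. S + V + Q = 8 + (-1) + 5 = 12, not 9 — does not hold.
9. |8 - 5| = 3; 3 ≤ 3 — holds.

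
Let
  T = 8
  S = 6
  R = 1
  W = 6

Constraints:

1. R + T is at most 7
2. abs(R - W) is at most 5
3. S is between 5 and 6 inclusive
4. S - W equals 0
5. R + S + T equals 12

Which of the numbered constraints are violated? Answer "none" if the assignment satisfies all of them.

1. R + T = 1 + 8 = 9; 9 > 7, bound 7 not met — fails.
2. abs(1 - 6) = 5; 5 ≤ 5 — holds.
3. S = 6 lies in [5, 6] — holds.
4. S - W = 6 - 6 = 0 — holds.
5. R + S + T = 1 + 6 + 8 = 15, not 12 — fails.

The assignment fails constraints 1 and 5.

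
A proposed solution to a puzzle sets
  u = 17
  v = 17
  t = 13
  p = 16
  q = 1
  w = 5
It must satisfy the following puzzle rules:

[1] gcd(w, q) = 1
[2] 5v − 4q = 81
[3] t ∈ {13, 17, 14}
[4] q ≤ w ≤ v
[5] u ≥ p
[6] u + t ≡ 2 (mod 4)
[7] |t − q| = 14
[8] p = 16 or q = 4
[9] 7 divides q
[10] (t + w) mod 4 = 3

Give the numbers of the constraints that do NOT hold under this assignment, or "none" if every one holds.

[1] gcd(5, 1) = 1  ✓
[2] 5v − 4q = 5(17) − 4(1) = 81  ✓
[3] t = 13 is in {13, 17, 14}  ✓
[4] values 1 ≤ 5 ≤ 17  ✓
[5] u = 17, p = 16; 17 ≥ 16  ✓
[6] u + t = 30; 30 mod 4 = 2  ✓
[7] |13 − 1| = 12, not 14  ✗
[8] p = 16 = 16 (first disjunct)  ✓
[9] 1 = 7×0 + 1, so 7 does not divide 1  ✗
[10] t + w = 18; 18 mod 4 = 2, not 3  ✗

Violated: 7, 9, and 10.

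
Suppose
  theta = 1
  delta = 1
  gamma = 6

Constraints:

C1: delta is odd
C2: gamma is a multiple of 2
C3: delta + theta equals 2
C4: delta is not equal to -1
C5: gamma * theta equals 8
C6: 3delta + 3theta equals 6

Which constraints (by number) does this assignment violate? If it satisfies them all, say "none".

C1: delta = 1 is odd  yes
C2: 6 / 2 = 3, so 2 divides 6  yes
C3: delta + theta = 1 + 1 = 2  yes
C4: delta = 1, and 1 ≠ -1  yes
C5: gamma * theta = 6 * 1 = 6, not 8  no
C6: 3delta + 3theta = 3(1) + 3(1) = 6  yes

The assignment fails constraint 5.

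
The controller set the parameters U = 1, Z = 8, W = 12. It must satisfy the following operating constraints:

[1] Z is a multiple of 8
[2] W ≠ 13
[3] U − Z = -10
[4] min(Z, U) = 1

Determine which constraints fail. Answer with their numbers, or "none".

The assignment fails constraint 3.

[1] 8 / 8 = 1, so 8 divides 8  true
[2] W = 12, and 12 ≠ 13  true
[3] U − Z = 1 − 8 = -7, not -10  false
[4] min(8, 1) = 1  true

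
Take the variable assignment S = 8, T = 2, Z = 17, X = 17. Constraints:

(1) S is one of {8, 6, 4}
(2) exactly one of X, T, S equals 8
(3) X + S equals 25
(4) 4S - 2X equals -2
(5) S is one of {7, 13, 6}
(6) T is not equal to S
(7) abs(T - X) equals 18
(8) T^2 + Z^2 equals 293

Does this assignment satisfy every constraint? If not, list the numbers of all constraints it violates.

Constraints 5 and 7 do not hold.

(1) S = 8 is in {8, 6, 4} — holds.
(2) X=17, T=2, S=8; 1 of them equals 8 — holds.
(3) X + S = 17 + 8 = 25 — holds.
(4) 4S - 2X = 4(8) - 2(17) = -2 — holds.
(5) S = 8 is not in {7, 13, 6} — does not hold.
(6) T = 2, S = 8; distinct — holds.
(7) abs(2 - 17) = 15, not 18 — does not hold.
(8) T^2 + Z^2 = 2^2 + 17^2 = 4 + 289 = 293 — holds.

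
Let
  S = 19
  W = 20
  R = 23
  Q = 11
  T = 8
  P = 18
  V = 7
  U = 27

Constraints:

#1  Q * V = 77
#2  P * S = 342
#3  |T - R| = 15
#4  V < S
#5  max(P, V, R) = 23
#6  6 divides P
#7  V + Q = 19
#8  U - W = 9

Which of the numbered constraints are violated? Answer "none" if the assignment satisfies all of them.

Violated: 7 and 8.

#1 Q * V = 11 * 7 = 77 — holds.
#2 P * S = 18 * 19 = 342 — holds.
#3 |8 - 23| = 15 — holds.
#4 V = 7, S = 19; 7 < 19 — holds.
#5 max(18, 7, 23) = 23 — holds.
#6 18 / 6 = 3, so 6 divides 18 — holds.
#7 V + Q = 7 + 11 = 18, not 19 — fails.
#8 U - W = 27 - 20 = 7, not 9 — fails.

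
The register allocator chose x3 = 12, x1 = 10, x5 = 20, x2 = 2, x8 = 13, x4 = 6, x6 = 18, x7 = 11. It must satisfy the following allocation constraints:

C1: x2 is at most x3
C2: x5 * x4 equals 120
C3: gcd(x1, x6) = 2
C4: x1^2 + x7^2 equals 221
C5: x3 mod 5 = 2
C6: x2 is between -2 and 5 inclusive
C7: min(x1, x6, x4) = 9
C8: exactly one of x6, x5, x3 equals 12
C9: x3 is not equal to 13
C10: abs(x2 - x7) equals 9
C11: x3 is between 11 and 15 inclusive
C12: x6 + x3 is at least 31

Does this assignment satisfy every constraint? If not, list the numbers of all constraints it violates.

C1: x2 = 2, x3 = 12; 2 ≤ 12 — satisfied.
C2: x5 * x4 = 20 * 6 = 120 — satisfied.
C3: gcd(10, 18) = 2 — satisfied.
C4: x1^2 + x7^2 = 10^2 + 11^2 = 100 + 121 = 221 — satisfied.
C5: 12 mod 5 = 2 — satisfied.
C6: x2 = 2 lies in [-2, 5] — satisfied.
C7: min(10, 18, 6) = 6, not 9 — violated.
C8: x6=18, x5=20, x3=12; 1 of them equals 12 — satisfied.
C9: x3 = 12, and 12 ≠ 13 — satisfied.
C10: abs(2 - 11) = 9 — satisfied.
C11: x3 = 12 lies in [11, 15] — satisfied.
C12: x6 + x3 = 18 + 12 = 30; 30 < 31, bound 31 not met — violated.

Constraints 7, 12 are violated.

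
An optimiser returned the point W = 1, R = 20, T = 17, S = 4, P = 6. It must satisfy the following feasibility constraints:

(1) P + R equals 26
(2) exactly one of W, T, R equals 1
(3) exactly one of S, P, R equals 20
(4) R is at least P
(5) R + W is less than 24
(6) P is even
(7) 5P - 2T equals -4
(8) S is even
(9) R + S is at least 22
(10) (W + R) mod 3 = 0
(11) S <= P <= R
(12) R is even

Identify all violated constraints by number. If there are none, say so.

No violations.

(1) P + R = 6 + 20 = 26 — satisfied.
(2) W=1, T=17, R=20; 1 of them equals 1 — satisfied.
(3) S=4, P=6, R=20; 1 of them equals 20 — satisfied.
(4) R = 20, P = 6; 20 ≥ 6 — satisfied.
(5) R + W = 20 + 1 = 21; 21 < 24 — satisfied.
(6) P = 6 is even — satisfied.
(7) 5P - 2T = 5(6) - 2(17) = -4 — satisfied.
(8) S = 4 is even — satisfied.
(9) R + S = 20 + 4 = 24; 24 ≥ 22 — satisfied.
(10) W + R = 21; 21 mod 3 = 0 — satisfied.
(11) values 4 <= 6 <= 20 — satisfied.
(12) R = 20 is even — satisfied.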